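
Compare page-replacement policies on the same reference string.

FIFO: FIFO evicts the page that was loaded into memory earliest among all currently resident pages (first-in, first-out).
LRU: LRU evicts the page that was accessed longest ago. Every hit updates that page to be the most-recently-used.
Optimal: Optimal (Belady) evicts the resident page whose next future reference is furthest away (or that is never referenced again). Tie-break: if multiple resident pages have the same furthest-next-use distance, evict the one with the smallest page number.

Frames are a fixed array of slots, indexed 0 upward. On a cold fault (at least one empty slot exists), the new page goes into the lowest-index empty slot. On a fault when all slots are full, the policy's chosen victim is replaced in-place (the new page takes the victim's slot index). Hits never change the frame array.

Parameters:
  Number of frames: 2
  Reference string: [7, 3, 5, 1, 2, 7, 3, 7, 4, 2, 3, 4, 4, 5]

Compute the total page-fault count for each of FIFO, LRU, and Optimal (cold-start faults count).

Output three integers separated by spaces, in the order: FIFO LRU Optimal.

--- FIFO ---
  step 0: ref 7 -> FAULT, frames=[7,-] (faults so far: 1)
  step 1: ref 3 -> FAULT, frames=[7,3] (faults so far: 2)
  step 2: ref 5 -> FAULT, evict 7, frames=[5,3] (faults so far: 3)
  step 3: ref 1 -> FAULT, evict 3, frames=[5,1] (faults so far: 4)
  step 4: ref 2 -> FAULT, evict 5, frames=[2,1] (faults so far: 5)
  step 5: ref 7 -> FAULT, evict 1, frames=[2,7] (faults so far: 6)
  step 6: ref 3 -> FAULT, evict 2, frames=[3,7] (faults so far: 7)
  step 7: ref 7 -> HIT, frames=[3,7] (faults so far: 7)
  step 8: ref 4 -> FAULT, evict 7, frames=[3,4] (faults so far: 8)
  step 9: ref 2 -> FAULT, evict 3, frames=[2,4] (faults so far: 9)
  step 10: ref 3 -> FAULT, evict 4, frames=[2,3] (faults so far: 10)
  step 11: ref 4 -> FAULT, evict 2, frames=[4,3] (faults so far: 11)
  step 12: ref 4 -> HIT, frames=[4,3] (faults so far: 11)
  step 13: ref 5 -> FAULT, evict 3, frames=[4,5] (faults so far: 12)
  FIFO total faults: 12
--- LRU ---
  step 0: ref 7 -> FAULT, frames=[7,-] (faults so far: 1)
  step 1: ref 3 -> FAULT, frames=[7,3] (faults so far: 2)
  step 2: ref 5 -> FAULT, evict 7, frames=[5,3] (faults so far: 3)
  step 3: ref 1 -> FAULT, evict 3, frames=[5,1] (faults so far: 4)
  step 4: ref 2 -> FAULT, evict 5, frames=[2,1] (faults so far: 5)
  step 5: ref 7 -> FAULT, evict 1, frames=[2,7] (faults so far: 6)
  step 6: ref 3 -> FAULT, evict 2, frames=[3,7] (faults so far: 7)
  step 7: ref 7 -> HIT, frames=[3,7] (faults so far: 7)
  step 8: ref 4 -> FAULT, evict 3, frames=[4,7] (faults so far: 8)
  step 9: ref 2 -> FAULT, evict 7, frames=[4,2] (faults so far: 9)
  step 10: ref 3 -> FAULT, evict 4, frames=[3,2] (faults so far: 10)
  step 11: ref 4 -> FAULT, evict 2, frames=[3,4] (faults so far: 11)
  step 12: ref 4 -> HIT, frames=[3,4] (faults so far: 11)
  step 13: ref 5 -> FAULT, evict 3, frames=[5,4] (faults so far: 12)
  LRU total faults: 12
--- Optimal ---
  step 0: ref 7 -> FAULT, frames=[7,-] (faults so far: 1)
  step 1: ref 3 -> FAULT, frames=[7,3] (faults so far: 2)
  step 2: ref 5 -> FAULT, evict 3, frames=[7,5] (faults so far: 3)
  step 3: ref 1 -> FAULT, evict 5, frames=[7,1] (faults so far: 4)
  step 4: ref 2 -> FAULT, evict 1, frames=[7,2] (faults so far: 5)
  step 5: ref 7 -> HIT, frames=[7,2] (faults so far: 5)
  step 6: ref 3 -> FAULT, evict 2, frames=[7,3] (faults so far: 6)
  step 7: ref 7 -> HIT, frames=[7,3] (faults so far: 6)
  step 8: ref 4 -> FAULT, evict 7, frames=[4,3] (faults so far: 7)
  step 9: ref 2 -> FAULT, evict 4, frames=[2,3] (faults so far: 8)
  step 10: ref 3 -> HIT, frames=[2,3] (faults so far: 8)
  step 11: ref 4 -> FAULT, evict 2, frames=[4,3] (faults so far: 9)
  step 12: ref 4 -> HIT, frames=[4,3] (faults so far: 9)
  step 13: ref 5 -> FAULT, evict 3, frames=[4,5] (faults so far: 10)
  Optimal total faults: 10

Answer: 12 12 10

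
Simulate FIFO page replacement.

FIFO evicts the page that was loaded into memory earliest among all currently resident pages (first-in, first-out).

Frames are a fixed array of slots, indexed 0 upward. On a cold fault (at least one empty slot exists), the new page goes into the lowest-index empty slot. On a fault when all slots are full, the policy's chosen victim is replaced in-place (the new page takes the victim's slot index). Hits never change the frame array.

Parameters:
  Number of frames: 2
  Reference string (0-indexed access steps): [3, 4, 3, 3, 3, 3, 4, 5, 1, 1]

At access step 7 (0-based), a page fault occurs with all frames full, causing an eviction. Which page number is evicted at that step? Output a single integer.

Step 0: ref 3 -> FAULT, frames=[3,-]
Step 1: ref 4 -> FAULT, frames=[3,4]
Step 2: ref 3 -> HIT, frames=[3,4]
Step 3: ref 3 -> HIT, frames=[3,4]
Step 4: ref 3 -> HIT, frames=[3,4]
Step 5: ref 3 -> HIT, frames=[3,4]
Step 6: ref 4 -> HIT, frames=[3,4]
Step 7: ref 5 -> FAULT, evict 3, frames=[5,4]
At step 7: evicted page 3

Answer: 3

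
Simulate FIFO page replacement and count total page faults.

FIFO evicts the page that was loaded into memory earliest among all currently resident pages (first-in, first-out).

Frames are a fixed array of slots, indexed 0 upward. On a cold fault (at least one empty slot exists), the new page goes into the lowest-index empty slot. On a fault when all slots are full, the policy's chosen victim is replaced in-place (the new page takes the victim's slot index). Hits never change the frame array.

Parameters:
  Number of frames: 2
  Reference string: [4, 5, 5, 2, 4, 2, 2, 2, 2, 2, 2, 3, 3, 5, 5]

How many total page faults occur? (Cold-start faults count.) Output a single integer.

Answer: 6

Derivation:
Step 0: ref 4 → FAULT, frames=[4,-]
Step 1: ref 5 → FAULT, frames=[4,5]
Step 2: ref 5 → HIT, frames=[4,5]
Step 3: ref 2 → FAULT (evict 4), frames=[2,5]
Step 4: ref 4 → FAULT (evict 5), frames=[2,4]
Step 5: ref 2 → HIT, frames=[2,4]
Step 6: ref 2 → HIT, frames=[2,4]
Step 7: ref 2 → HIT, frames=[2,4]
Step 8: ref 2 → HIT, frames=[2,4]
Step 9: ref 2 → HIT, frames=[2,4]
Step 10: ref 2 → HIT, frames=[2,4]
Step 11: ref 3 → FAULT (evict 2), frames=[3,4]
Step 12: ref 3 → HIT, frames=[3,4]
Step 13: ref 5 → FAULT (evict 4), frames=[3,5]
Step 14: ref 5 → HIT, frames=[3,5]
Total faults: 6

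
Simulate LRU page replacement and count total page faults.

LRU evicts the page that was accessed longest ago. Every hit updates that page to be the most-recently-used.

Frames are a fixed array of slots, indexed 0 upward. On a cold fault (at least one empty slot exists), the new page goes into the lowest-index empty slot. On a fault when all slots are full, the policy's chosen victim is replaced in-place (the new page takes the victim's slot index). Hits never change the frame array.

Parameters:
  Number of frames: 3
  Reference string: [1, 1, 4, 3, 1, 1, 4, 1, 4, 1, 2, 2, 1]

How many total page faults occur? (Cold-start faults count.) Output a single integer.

Step 0: ref 1 → FAULT, frames=[1,-,-]
Step 1: ref 1 → HIT, frames=[1,-,-]
Step 2: ref 4 → FAULT, frames=[1,4,-]
Step 3: ref 3 → FAULT, frames=[1,4,3]
Step 4: ref 1 → HIT, frames=[1,4,3]
Step 5: ref 1 → HIT, frames=[1,4,3]
Step 6: ref 4 → HIT, frames=[1,4,3]
Step 7: ref 1 → HIT, frames=[1,4,3]
Step 8: ref 4 → HIT, frames=[1,4,3]
Step 9: ref 1 → HIT, frames=[1,4,3]
Step 10: ref 2 → FAULT (evict 3), frames=[1,4,2]
Step 11: ref 2 → HIT, frames=[1,4,2]
Step 12: ref 1 → HIT, frames=[1,4,2]
Total faults: 4

Answer: 4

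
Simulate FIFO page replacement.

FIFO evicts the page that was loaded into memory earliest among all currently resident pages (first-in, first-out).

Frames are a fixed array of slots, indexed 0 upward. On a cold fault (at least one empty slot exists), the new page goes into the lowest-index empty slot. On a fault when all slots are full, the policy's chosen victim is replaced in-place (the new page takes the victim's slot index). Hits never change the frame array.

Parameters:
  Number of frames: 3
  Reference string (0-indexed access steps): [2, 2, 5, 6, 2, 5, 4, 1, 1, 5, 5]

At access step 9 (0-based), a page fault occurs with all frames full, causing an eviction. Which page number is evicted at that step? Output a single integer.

Answer: 6

Derivation:
Step 0: ref 2 -> FAULT, frames=[2,-,-]
Step 1: ref 2 -> HIT, frames=[2,-,-]
Step 2: ref 5 -> FAULT, frames=[2,5,-]
Step 3: ref 6 -> FAULT, frames=[2,5,6]
Step 4: ref 2 -> HIT, frames=[2,5,6]
Step 5: ref 5 -> HIT, frames=[2,5,6]
Step 6: ref 4 -> FAULT, evict 2, frames=[4,5,6]
Step 7: ref 1 -> FAULT, evict 5, frames=[4,1,6]
Step 8: ref 1 -> HIT, frames=[4,1,6]
Step 9: ref 5 -> FAULT, evict 6, frames=[4,1,5]
At step 9: evicted page 6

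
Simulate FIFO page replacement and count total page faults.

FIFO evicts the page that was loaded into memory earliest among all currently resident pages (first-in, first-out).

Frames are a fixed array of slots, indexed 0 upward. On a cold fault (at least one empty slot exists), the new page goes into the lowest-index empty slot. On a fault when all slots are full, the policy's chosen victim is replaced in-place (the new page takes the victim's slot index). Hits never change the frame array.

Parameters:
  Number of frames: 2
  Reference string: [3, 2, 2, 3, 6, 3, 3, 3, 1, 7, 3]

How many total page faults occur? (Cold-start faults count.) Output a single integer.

Step 0: ref 3 → FAULT, frames=[3,-]
Step 1: ref 2 → FAULT, frames=[3,2]
Step 2: ref 2 → HIT, frames=[3,2]
Step 3: ref 3 → HIT, frames=[3,2]
Step 4: ref 6 → FAULT (evict 3), frames=[6,2]
Step 5: ref 3 → FAULT (evict 2), frames=[6,3]
Step 6: ref 3 → HIT, frames=[6,3]
Step 7: ref 3 → HIT, frames=[6,3]
Step 8: ref 1 → FAULT (evict 6), frames=[1,3]
Step 9: ref 7 → FAULT (evict 3), frames=[1,7]
Step 10: ref 3 → FAULT (evict 1), frames=[3,7]
Total faults: 7

Answer: 7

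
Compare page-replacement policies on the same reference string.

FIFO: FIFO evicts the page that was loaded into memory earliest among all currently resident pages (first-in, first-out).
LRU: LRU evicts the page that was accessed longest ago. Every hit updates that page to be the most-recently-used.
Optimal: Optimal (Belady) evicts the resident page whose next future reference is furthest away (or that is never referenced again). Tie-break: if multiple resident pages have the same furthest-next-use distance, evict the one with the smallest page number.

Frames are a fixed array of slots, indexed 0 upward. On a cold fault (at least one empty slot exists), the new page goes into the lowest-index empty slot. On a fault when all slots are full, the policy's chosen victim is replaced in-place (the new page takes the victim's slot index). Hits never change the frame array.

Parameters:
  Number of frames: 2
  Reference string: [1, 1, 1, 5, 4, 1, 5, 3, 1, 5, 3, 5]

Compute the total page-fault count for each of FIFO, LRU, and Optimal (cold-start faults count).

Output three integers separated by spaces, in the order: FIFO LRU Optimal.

Answer: 9 9 6

Derivation:
--- FIFO ---
  step 0: ref 1 -> FAULT, frames=[1,-] (faults so far: 1)
  step 1: ref 1 -> HIT, frames=[1,-] (faults so far: 1)
  step 2: ref 1 -> HIT, frames=[1,-] (faults so far: 1)
  step 3: ref 5 -> FAULT, frames=[1,5] (faults so far: 2)
  step 4: ref 4 -> FAULT, evict 1, frames=[4,5] (faults so far: 3)
  step 5: ref 1 -> FAULT, evict 5, frames=[4,1] (faults so far: 4)
  step 6: ref 5 -> FAULT, evict 4, frames=[5,1] (faults so far: 5)
  step 7: ref 3 -> FAULT, evict 1, frames=[5,3] (faults so far: 6)
  step 8: ref 1 -> FAULT, evict 5, frames=[1,3] (faults so far: 7)
  step 9: ref 5 -> FAULT, evict 3, frames=[1,5] (faults so far: 8)
  step 10: ref 3 -> FAULT, evict 1, frames=[3,5] (faults so far: 9)
  step 11: ref 5 -> HIT, frames=[3,5] (faults so far: 9)
  FIFO total faults: 9
--- LRU ---
  step 0: ref 1 -> FAULT, frames=[1,-] (faults so far: 1)
  step 1: ref 1 -> HIT, frames=[1,-] (faults so far: 1)
  step 2: ref 1 -> HIT, frames=[1,-] (faults so far: 1)
  step 3: ref 5 -> FAULT, frames=[1,5] (faults so far: 2)
  step 4: ref 4 -> FAULT, evict 1, frames=[4,5] (faults so far: 3)
  step 5: ref 1 -> FAULT, evict 5, frames=[4,1] (faults so far: 4)
  step 6: ref 5 -> FAULT, evict 4, frames=[5,1] (faults so far: 5)
  step 7: ref 3 -> FAULT, evict 1, frames=[5,3] (faults so far: 6)
  step 8: ref 1 -> FAULT, evict 5, frames=[1,3] (faults so far: 7)
  step 9: ref 5 -> FAULT, evict 3, frames=[1,5] (faults so far: 8)
  step 10: ref 3 -> FAULT, evict 1, frames=[3,5] (faults so far: 9)
  step 11: ref 5 -> HIT, frames=[3,5] (faults so far: 9)
  LRU total faults: 9
--- Optimal ---
  step 0: ref 1 -> FAULT, frames=[1,-] (faults so far: 1)
  step 1: ref 1 -> HIT, frames=[1,-] (faults so far: 1)
  step 2: ref 1 -> HIT, frames=[1,-] (faults so far: 1)
  step 3: ref 5 -> FAULT, frames=[1,5] (faults so far: 2)
  step 4: ref 4 -> FAULT, evict 5, frames=[1,4] (faults so far: 3)
  step 5: ref 1 -> HIT, frames=[1,4] (faults so far: 3)
  step 6: ref 5 -> FAULT, evict 4, frames=[1,5] (faults so far: 4)
  step 7: ref 3 -> FAULT, evict 5, frames=[1,3] (faults so far: 5)
  step 8: ref 1 -> HIT, frames=[1,3] (faults so far: 5)
  step 9: ref 5 -> FAULT, evict 1, frames=[5,3] (faults so far: 6)
  step 10: ref 3 -> HIT, frames=[5,3] (faults so far: 6)
  step 11: ref 5 -> HIT, frames=[5,3] (faults so far: 6)
  Optimal total faults: 6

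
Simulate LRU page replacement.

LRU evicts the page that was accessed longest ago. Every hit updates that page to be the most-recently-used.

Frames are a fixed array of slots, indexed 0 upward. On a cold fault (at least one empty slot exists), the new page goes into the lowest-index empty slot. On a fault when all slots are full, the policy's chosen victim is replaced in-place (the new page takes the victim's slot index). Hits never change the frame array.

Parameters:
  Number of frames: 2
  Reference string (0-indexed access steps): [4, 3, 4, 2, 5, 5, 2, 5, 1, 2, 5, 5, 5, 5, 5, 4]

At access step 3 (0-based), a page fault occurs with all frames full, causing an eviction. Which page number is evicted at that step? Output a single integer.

Step 0: ref 4 -> FAULT, frames=[4,-]
Step 1: ref 3 -> FAULT, frames=[4,3]
Step 2: ref 4 -> HIT, frames=[4,3]
Step 3: ref 2 -> FAULT, evict 3, frames=[4,2]
At step 3: evicted page 3

Answer: 3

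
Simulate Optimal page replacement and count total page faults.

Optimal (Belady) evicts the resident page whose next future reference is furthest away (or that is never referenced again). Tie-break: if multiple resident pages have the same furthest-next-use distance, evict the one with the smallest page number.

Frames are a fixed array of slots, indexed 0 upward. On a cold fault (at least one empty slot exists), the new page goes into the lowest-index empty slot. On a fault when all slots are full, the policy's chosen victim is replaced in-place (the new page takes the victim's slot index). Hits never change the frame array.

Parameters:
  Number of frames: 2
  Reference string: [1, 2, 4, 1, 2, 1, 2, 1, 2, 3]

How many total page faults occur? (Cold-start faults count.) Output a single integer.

Step 0: ref 1 → FAULT, frames=[1,-]
Step 1: ref 2 → FAULT, frames=[1,2]
Step 2: ref 4 → FAULT (evict 2), frames=[1,4]
Step 3: ref 1 → HIT, frames=[1,4]
Step 4: ref 2 → FAULT (evict 4), frames=[1,2]
Step 5: ref 1 → HIT, frames=[1,2]
Step 6: ref 2 → HIT, frames=[1,2]
Step 7: ref 1 → HIT, frames=[1,2]
Step 8: ref 2 → HIT, frames=[1,2]
Step 9: ref 3 → FAULT (evict 1), frames=[3,2]
Total faults: 5

Answer: 5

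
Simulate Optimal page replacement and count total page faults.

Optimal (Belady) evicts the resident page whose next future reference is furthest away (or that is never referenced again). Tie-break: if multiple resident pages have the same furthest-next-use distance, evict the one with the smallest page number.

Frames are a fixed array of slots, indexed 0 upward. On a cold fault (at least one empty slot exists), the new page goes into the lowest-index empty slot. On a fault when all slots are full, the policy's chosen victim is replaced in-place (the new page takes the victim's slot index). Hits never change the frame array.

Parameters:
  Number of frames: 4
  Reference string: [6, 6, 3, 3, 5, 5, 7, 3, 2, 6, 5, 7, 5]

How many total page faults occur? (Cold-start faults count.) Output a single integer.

Step 0: ref 6 → FAULT, frames=[6,-,-,-]
Step 1: ref 6 → HIT, frames=[6,-,-,-]
Step 2: ref 3 → FAULT, frames=[6,3,-,-]
Step 3: ref 3 → HIT, frames=[6,3,-,-]
Step 4: ref 5 → FAULT, frames=[6,3,5,-]
Step 5: ref 5 → HIT, frames=[6,3,5,-]
Step 6: ref 7 → FAULT, frames=[6,3,5,7]
Step 7: ref 3 → HIT, frames=[6,3,5,7]
Step 8: ref 2 → FAULT (evict 3), frames=[6,2,5,7]
Step 9: ref 6 → HIT, frames=[6,2,5,7]
Step 10: ref 5 → HIT, frames=[6,2,5,7]
Step 11: ref 7 → HIT, frames=[6,2,5,7]
Step 12: ref 5 → HIT, frames=[6,2,5,7]
Total faults: 5

Answer: 5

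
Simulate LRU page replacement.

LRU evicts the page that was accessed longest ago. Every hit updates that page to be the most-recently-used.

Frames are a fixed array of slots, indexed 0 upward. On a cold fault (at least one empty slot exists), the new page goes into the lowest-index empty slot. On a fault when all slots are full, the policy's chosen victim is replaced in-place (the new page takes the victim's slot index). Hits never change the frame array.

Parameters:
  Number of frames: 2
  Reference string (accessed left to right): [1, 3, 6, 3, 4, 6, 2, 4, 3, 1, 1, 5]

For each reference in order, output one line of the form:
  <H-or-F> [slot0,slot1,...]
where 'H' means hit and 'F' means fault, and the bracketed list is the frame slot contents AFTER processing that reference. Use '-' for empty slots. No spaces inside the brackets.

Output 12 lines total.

F [1,-]
F [1,3]
F [6,3]
H [6,3]
F [4,3]
F [4,6]
F [2,6]
F [2,4]
F [3,4]
F [3,1]
H [3,1]
F [5,1]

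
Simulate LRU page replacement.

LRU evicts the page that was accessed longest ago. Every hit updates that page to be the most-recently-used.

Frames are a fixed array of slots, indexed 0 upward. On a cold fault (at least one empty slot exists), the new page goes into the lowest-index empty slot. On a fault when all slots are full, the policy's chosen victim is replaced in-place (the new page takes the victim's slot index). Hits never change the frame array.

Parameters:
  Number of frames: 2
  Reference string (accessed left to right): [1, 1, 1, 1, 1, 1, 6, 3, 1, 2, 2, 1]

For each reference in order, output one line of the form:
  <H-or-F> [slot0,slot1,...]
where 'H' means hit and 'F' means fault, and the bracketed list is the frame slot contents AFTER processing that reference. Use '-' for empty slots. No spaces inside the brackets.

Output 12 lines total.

F [1,-]
H [1,-]
H [1,-]
H [1,-]
H [1,-]
H [1,-]
F [1,6]
F [3,6]
F [3,1]
F [2,1]
H [2,1]
H [2,1]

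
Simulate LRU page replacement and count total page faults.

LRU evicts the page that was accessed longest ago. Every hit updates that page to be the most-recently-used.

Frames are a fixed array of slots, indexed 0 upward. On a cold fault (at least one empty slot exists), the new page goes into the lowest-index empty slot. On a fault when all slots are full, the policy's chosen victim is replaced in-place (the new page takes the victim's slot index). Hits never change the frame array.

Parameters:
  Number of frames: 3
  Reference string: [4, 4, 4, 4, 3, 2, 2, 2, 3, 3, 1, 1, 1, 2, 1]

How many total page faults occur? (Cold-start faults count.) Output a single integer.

Answer: 4

Derivation:
Step 0: ref 4 → FAULT, frames=[4,-,-]
Step 1: ref 4 → HIT, frames=[4,-,-]
Step 2: ref 4 → HIT, frames=[4,-,-]
Step 3: ref 4 → HIT, frames=[4,-,-]
Step 4: ref 3 → FAULT, frames=[4,3,-]
Step 5: ref 2 → FAULT, frames=[4,3,2]
Step 6: ref 2 → HIT, frames=[4,3,2]
Step 7: ref 2 → HIT, frames=[4,3,2]
Step 8: ref 3 → HIT, frames=[4,3,2]
Step 9: ref 3 → HIT, frames=[4,3,2]
Step 10: ref 1 → FAULT (evict 4), frames=[1,3,2]
Step 11: ref 1 → HIT, frames=[1,3,2]
Step 12: ref 1 → HIT, frames=[1,3,2]
Step 13: ref 2 → HIT, frames=[1,3,2]
Step 14: ref 1 → HIT, frames=[1,3,2]
Total faults: 4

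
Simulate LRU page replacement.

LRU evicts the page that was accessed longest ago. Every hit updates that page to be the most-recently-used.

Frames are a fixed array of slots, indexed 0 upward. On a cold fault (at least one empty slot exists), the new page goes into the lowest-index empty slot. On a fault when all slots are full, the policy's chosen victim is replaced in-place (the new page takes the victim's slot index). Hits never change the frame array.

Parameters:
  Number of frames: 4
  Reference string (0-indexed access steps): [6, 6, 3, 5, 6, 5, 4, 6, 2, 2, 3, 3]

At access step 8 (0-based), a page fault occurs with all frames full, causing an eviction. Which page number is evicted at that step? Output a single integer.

Step 0: ref 6 -> FAULT, frames=[6,-,-,-]
Step 1: ref 6 -> HIT, frames=[6,-,-,-]
Step 2: ref 3 -> FAULT, frames=[6,3,-,-]
Step 3: ref 5 -> FAULT, frames=[6,3,5,-]
Step 4: ref 6 -> HIT, frames=[6,3,5,-]
Step 5: ref 5 -> HIT, frames=[6,3,5,-]
Step 6: ref 4 -> FAULT, frames=[6,3,5,4]
Step 7: ref 6 -> HIT, frames=[6,3,5,4]
Step 8: ref 2 -> FAULT, evict 3, frames=[6,2,5,4]
At step 8: evicted page 3

Answer: 3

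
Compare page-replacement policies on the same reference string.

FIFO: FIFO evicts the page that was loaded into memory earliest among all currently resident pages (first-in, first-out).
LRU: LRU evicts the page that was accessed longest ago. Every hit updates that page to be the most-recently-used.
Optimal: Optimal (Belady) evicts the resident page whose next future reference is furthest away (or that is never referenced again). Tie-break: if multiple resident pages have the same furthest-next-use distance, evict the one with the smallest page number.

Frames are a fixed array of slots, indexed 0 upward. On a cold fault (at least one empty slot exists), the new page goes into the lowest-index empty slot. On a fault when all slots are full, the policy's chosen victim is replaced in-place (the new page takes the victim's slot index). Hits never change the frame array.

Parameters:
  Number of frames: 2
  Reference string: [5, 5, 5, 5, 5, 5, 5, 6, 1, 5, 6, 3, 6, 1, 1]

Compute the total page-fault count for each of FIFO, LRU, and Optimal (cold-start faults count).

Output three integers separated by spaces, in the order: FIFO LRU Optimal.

--- FIFO ---
  step 0: ref 5 -> FAULT, frames=[5,-] (faults so far: 1)
  step 1: ref 5 -> HIT, frames=[5,-] (faults so far: 1)
  step 2: ref 5 -> HIT, frames=[5,-] (faults so far: 1)
  step 3: ref 5 -> HIT, frames=[5,-] (faults so far: 1)
  step 4: ref 5 -> HIT, frames=[5,-] (faults so far: 1)
  step 5: ref 5 -> HIT, frames=[5,-] (faults so far: 1)
  step 6: ref 5 -> HIT, frames=[5,-] (faults so far: 1)
  step 7: ref 6 -> FAULT, frames=[5,6] (faults so far: 2)
  step 8: ref 1 -> FAULT, evict 5, frames=[1,6] (faults so far: 3)
  step 9: ref 5 -> FAULT, evict 6, frames=[1,5] (faults so far: 4)
  step 10: ref 6 -> FAULT, evict 1, frames=[6,5] (faults so far: 5)
  step 11: ref 3 -> FAULT, evict 5, frames=[6,3] (faults so far: 6)
  step 12: ref 6 -> HIT, frames=[6,3] (faults so far: 6)
  step 13: ref 1 -> FAULT, evict 6, frames=[1,3] (faults so far: 7)
  step 14: ref 1 -> HIT, frames=[1,3] (faults so far: 7)
  FIFO total faults: 7
--- LRU ---
  step 0: ref 5 -> FAULT, frames=[5,-] (faults so far: 1)
  step 1: ref 5 -> HIT, frames=[5,-] (faults so far: 1)
  step 2: ref 5 -> HIT, frames=[5,-] (faults so far: 1)
  step 3: ref 5 -> HIT, frames=[5,-] (faults so far: 1)
  step 4: ref 5 -> HIT, frames=[5,-] (faults so far: 1)
  step 5: ref 5 -> HIT, frames=[5,-] (faults so far: 1)
  step 6: ref 5 -> HIT, frames=[5,-] (faults so far: 1)
  step 7: ref 6 -> FAULT, frames=[5,6] (faults so far: 2)
  step 8: ref 1 -> FAULT, evict 5, frames=[1,6] (faults so far: 3)
  step 9: ref 5 -> FAULT, evict 6, frames=[1,5] (faults so far: 4)
  step 10: ref 6 -> FAULT, evict 1, frames=[6,5] (faults so far: 5)
  step 11: ref 3 -> FAULT, evict 5, frames=[6,3] (faults so far: 6)
  step 12: ref 6 -> HIT, frames=[6,3] (faults so far: 6)
  step 13: ref 1 -> FAULT, evict 3, frames=[6,1] (faults so far: 7)
  step 14: ref 1 -> HIT, frames=[6,1] (faults so far: 7)
  LRU total faults: 7
--- Optimal ---
  step 0: ref 5 -> FAULT, frames=[5,-] (faults so far: 1)
  step 1: ref 5 -> HIT, frames=[5,-] (faults so far: 1)
  step 2: ref 5 -> HIT, frames=[5,-] (faults so far: 1)
  step 3: ref 5 -> HIT, frames=[5,-] (faults so far: 1)
  step 4: ref 5 -> HIT, frames=[5,-] (faults so far: 1)
  step 5: ref 5 -> HIT, frames=[5,-] (faults so far: 1)
  step 6: ref 5 -> HIT, frames=[5,-] (faults so far: 1)
  step 7: ref 6 -> FAULT, frames=[5,6] (faults so far: 2)
  step 8: ref 1 -> FAULT, evict 6, frames=[5,1] (faults so far: 3)
  step 9: ref 5 -> HIT, frames=[5,1] (faults so far: 3)
  step 10: ref 6 -> FAULT, evict 5, frames=[6,1] (faults so far: 4)
  step 11: ref 3 -> FAULT, evict 1, frames=[6,3] (faults so far: 5)
  step 12: ref 6 -> HIT, frames=[6,3] (faults so far: 5)
  step 13: ref 1 -> FAULT, evict 3, frames=[6,1] (faults so far: 6)
  step 14: ref 1 -> HIT, frames=[6,1] (faults so far: 6)
  Optimal total faults: 6

Answer: 7 7 6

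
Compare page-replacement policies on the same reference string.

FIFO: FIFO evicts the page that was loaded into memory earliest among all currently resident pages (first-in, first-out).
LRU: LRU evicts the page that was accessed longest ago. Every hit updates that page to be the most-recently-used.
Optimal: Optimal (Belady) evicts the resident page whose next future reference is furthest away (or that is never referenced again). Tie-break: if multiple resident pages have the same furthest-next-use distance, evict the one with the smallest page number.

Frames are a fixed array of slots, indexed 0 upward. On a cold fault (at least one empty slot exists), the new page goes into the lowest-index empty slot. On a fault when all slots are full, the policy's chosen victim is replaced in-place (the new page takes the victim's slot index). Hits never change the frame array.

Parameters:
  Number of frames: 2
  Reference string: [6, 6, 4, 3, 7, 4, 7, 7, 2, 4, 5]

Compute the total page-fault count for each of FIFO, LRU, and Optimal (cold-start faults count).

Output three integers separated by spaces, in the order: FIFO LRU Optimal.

--- FIFO ---
  step 0: ref 6 -> FAULT, frames=[6,-] (faults so far: 1)
  step 1: ref 6 -> HIT, frames=[6,-] (faults so far: 1)
  step 2: ref 4 -> FAULT, frames=[6,4] (faults so far: 2)
  step 3: ref 3 -> FAULT, evict 6, frames=[3,4] (faults so far: 3)
  step 4: ref 7 -> FAULT, evict 4, frames=[3,7] (faults so far: 4)
  step 5: ref 4 -> FAULT, evict 3, frames=[4,7] (faults so far: 5)
  step 6: ref 7 -> HIT, frames=[4,7] (faults so far: 5)
  step 7: ref 7 -> HIT, frames=[4,7] (faults so far: 5)
  step 8: ref 2 -> FAULT, evict 7, frames=[4,2] (faults so far: 6)
  step 9: ref 4 -> HIT, frames=[4,2] (faults so far: 6)
  step 10: ref 5 -> FAULT, evict 4, frames=[5,2] (faults so far: 7)
  FIFO total faults: 7
--- LRU ---
  step 0: ref 6 -> FAULT, frames=[6,-] (faults so far: 1)
  step 1: ref 6 -> HIT, frames=[6,-] (faults so far: 1)
  step 2: ref 4 -> FAULT, frames=[6,4] (faults so far: 2)
  step 3: ref 3 -> FAULT, evict 6, frames=[3,4] (faults so far: 3)
  step 4: ref 7 -> FAULT, evict 4, frames=[3,7] (faults so far: 4)
  step 5: ref 4 -> FAULT, evict 3, frames=[4,7] (faults so far: 5)
  step 6: ref 7 -> HIT, frames=[4,7] (faults so far: 5)
  step 7: ref 7 -> HIT, frames=[4,7] (faults so far: 5)
  step 8: ref 2 -> FAULT, evict 4, frames=[2,7] (faults so far: 6)
  step 9: ref 4 -> FAULT, evict 7, frames=[2,4] (faults so far: 7)
  step 10: ref 5 -> FAULT, evict 2, frames=[5,4] (faults so far: 8)
  LRU total faults: 8
--- Optimal ---
  step 0: ref 6 -> FAULT, frames=[6,-] (faults so far: 1)
  step 1: ref 6 -> HIT, frames=[6,-] (faults so far: 1)
  step 2: ref 4 -> FAULT, frames=[6,4] (faults so far: 2)
  step 3: ref 3 -> FAULT, evict 6, frames=[3,4] (faults so far: 3)
  step 4: ref 7 -> FAULT, evict 3, frames=[7,4] (faults so far: 4)
  step 5: ref 4 -> HIT, frames=[7,4] (faults so far: 4)
  step 6: ref 7 -> HIT, frames=[7,4] (faults so far: 4)
  step 7: ref 7 -> HIT, frames=[7,4] (faults so far: 4)
  step 8: ref 2 -> FAULT, evict 7, frames=[2,4] (faults so far: 5)
  step 9: ref 4 -> HIT, frames=[2,4] (faults so far: 5)
  step 10: ref 5 -> FAULT, evict 2, frames=[5,4] (faults so far: 6)
  Optimal total faults: 6

Answer: 7 8 6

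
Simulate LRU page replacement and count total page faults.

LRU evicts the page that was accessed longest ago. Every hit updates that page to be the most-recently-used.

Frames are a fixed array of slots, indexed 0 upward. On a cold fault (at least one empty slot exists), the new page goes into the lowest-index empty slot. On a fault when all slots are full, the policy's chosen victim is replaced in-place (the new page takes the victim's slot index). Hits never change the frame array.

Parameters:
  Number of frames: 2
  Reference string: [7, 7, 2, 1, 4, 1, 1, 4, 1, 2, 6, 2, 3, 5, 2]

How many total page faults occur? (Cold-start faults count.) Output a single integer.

Answer: 9

Derivation:
Step 0: ref 7 → FAULT, frames=[7,-]
Step 1: ref 7 → HIT, frames=[7,-]
Step 2: ref 2 → FAULT, frames=[7,2]
Step 3: ref 1 → FAULT (evict 7), frames=[1,2]
Step 4: ref 4 → FAULT (evict 2), frames=[1,4]
Step 5: ref 1 → HIT, frames=[1,4]
Step 6: ref 1 → HIT, frames=[1,4]
Step 7: ref 4 → HIT, frames=[1,4]
Step 8: ref 1 → HIT, frames=[1,4]
Step 9: ref 2 → FAULT (evict 4), frames=[1,2]
Step 10: ref 6 → FAULT (evict 1), frames=[6,2]
Step 11: ref 2 → HIT, frames=[6,2]
Step 12: ref 3 → FAULT (evict 6), frames=[3,2]
Step 13: ref 5 → FAULT (evict 2), frames=[3,5]
Step 14: ref 2 → FAULT (evict 3), frames=[2,5]
Total faults: 9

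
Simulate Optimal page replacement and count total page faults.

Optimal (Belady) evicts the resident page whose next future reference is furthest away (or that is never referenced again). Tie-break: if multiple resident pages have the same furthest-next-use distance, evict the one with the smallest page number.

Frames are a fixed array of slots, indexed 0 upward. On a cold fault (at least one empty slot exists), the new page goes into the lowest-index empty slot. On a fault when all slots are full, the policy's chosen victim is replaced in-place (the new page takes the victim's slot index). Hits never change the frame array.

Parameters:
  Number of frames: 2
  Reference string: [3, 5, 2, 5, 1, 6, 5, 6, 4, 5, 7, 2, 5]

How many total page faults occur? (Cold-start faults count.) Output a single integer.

Answer: 8

Derivation:
Step 0: ref 3 → FAULT, frames=[3,-]
Step 1: ref 5 → FAULT, frames=[3,5]
Step 2: ref 2 → FAULT (evict 3), frames=[2,5]
Step 3: ref 5 → HIT, frames=[2,5]
Step 4: ref 1 → FAULT (evict 2), frames=[1,5]
Step 5: ref 6 → FAULT (evict 1), frames=[6,5]
Step 6: ref 5 → HIT, frames=[6,5]
Step 7: ref 6 → HIT, frames=[6,5]
Step 8: ref 4 → FAULT (evict 6), frames=[4,5]
Step 9: ref 5 → HIT, frames=[4,5]
Step 10: ref 7 → FAULT (evict 4), frames=[7,5]
Step 11: ref 2 → FAULT (evict 7), frames=[2,5]
Step 12: ref 5 → HIT, frames=[2,5]
Total faults: 8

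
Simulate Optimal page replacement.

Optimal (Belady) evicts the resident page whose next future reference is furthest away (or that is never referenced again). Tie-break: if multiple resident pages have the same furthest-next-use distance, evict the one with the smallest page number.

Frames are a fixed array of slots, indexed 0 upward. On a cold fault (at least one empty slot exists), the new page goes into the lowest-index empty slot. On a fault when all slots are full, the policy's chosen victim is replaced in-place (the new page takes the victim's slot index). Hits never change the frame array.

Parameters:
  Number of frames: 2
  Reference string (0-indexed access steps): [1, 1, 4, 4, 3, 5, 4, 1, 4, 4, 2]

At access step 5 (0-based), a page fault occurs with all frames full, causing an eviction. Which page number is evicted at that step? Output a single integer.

Step 0: ref 1 -> FAULT, frames=[1,-]
Step 1: ref 1 -> HIT, frames=[1,-]
Step 2: ref 4 -> FAULT, frames=[1,4]
Step 3: ref 4 -> HIT, frames=[1,4]
Step 4: ref 3 -> FAULT, evict 1, frames=[3,4]
Step 5: ref 5 -> FAULT, evict 3, frames=[5,4]
At step 5: evicted page 3

Answer: 3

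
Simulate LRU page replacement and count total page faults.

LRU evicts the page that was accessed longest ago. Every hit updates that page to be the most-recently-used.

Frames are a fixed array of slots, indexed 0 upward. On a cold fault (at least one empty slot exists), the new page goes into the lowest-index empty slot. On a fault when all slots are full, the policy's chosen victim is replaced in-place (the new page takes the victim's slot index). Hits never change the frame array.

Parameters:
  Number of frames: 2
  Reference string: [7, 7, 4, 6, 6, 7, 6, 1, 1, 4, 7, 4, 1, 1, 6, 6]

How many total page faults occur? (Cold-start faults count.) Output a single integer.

Step 0: ref 7 → FAULT, frames=[7,-]
Step 1: ref 7 → HIT, frames=[7,-]
Step 2: ref 4 → FAULT, frames=[7,4]
Step 3: ref 6 → FAULT (evict 7), frames=[6,4]
Step 4: ref 6 → HIT, frames=[6,4]
Step 5: ref 7 → FAULT (evict 4), frames=[6,7]
Step 6: ref 6 → HIT, frames=[6,7]
Step 7: ref 1 → FAULT (evict 7), frames=[6,1]
Step 8: ref 1 → HIT, frames=[6,1]
Step 9: ref 4 → FAULT (evict 6), frames=[4,1]
Step 10: ref 7 → FAULT (evict 1), frames=[4,7]
Step 11: ref 4 → HIT, frames=[4,7]
Step 12: ref 1 → FAULT (evict 7), frames=[4,1]
Step 13: ref 1 → HIT, frames=[4,1]
Step 14: ref 6 → FAULT (evict 4), frames=[6,1]
Step 15: ref 6 → HIT, frames=[6,1]
Total faults: 9

Answer: 9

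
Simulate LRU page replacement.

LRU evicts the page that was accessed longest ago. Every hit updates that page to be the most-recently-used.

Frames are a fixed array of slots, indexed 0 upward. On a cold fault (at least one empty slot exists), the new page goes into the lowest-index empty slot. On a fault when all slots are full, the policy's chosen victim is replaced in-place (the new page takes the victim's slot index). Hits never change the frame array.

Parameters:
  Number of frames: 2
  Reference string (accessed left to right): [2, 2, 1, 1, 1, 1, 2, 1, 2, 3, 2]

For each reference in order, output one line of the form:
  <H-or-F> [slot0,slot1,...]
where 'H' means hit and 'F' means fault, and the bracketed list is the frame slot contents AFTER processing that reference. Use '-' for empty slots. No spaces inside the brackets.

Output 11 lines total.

F [2,-]
H [2,-]
F [2,1]
H [2,1]
H [2,1]
H [2,1]
H [2,1]
H [2,1]
H [2,1]
F [2,3]
H [2,3]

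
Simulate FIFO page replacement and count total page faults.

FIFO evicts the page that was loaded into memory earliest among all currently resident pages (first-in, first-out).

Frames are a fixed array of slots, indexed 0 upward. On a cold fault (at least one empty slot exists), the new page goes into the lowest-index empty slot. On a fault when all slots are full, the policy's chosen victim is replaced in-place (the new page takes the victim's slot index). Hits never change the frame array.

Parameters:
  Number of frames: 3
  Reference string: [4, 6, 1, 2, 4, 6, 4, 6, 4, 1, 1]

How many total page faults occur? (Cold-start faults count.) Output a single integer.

Answer: 7

Derivation:
Step 0: ref 4 → FAULT, frames=[4,-,-]
Step 1: ref 6 → FAULT, frames=[4,6,-]
Step 2: ref 1 → FAULT, frames=[4,6,1]
Step 3: ref 2 → FAULT (evict 4), frames=[2,6,1]
Step 4: ref 4 → FAULT (evict 6), frames=[2,4,1]
Step 5: ref 6 → FAULT (evict 1), frames=[2,4,6]
Step 6: ref 4 → HIT, frames=[2,4,6]
Step 7: ref 6 → HIT, frames=[2,4,6]
Step 8: ref 4 → HIT, frames=[2,4,6]
Step 9: ref 1 → FAULT (evict 2), frames=[1,4,6]
Step 10: ref 1 → HIT, frames=[1,4,6]
Total faults: 7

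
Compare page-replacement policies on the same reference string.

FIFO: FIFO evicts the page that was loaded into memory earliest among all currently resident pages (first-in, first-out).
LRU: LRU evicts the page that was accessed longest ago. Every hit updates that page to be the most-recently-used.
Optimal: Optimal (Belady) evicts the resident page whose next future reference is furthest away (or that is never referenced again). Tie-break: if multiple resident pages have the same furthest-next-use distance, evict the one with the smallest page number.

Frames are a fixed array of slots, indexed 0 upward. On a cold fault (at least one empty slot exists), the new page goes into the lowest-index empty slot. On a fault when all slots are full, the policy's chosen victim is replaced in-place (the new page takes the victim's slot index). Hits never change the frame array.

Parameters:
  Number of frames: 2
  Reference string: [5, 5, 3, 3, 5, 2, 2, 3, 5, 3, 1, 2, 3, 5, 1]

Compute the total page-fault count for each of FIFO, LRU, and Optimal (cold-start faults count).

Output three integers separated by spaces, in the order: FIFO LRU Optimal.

--- FIFO ---
  step 0: ref 5 -> FAULT, frames=[5,-] (faults so far: 1)
  step 1: ref 5 -> HIT, frames=[5,-] (faults so far: 1)
  step 2: ref 3 -> FAULT, frames=[5,3] (faults so far: 2)
  step 3: ref 3 -> HIT, frames=[5,3] (faults so far: 2)
  step 4: ref 5 -> HIT, frames=[5,3] (faults so far: 2)
  step 5: ref 2 -> FAULT, evict 5, frames=[2,3] (faults so far: 3)
  step 6: ref 2 -> HIT, frames=[2,3] (faults so far: 3)
  step 7: ref 3 -> HIT, frames=[2,3] (faults so far: 3)
  step 8: ref 5 -> FAULT, evict 3, frames=[2,5] (faults so far: 4)
  step 9: ref 3 -> FAULT, evict 2, frames=[3,5] (faults so far: 5)
  step 10: ref 1 -> FAULT, evict 5, frames=[3,1] (faults so far: 6)
  step 11: ref 2 -> FAULT, evict 3, frames=[2,1] (faults so far: 7)
  step 12: ref 3 -> FAULT, evict 1, frames=[2,3] (faults so far: 8)
  step 13: ref 5 -> FAULT, evict 2, frames=[5,3] (faults so far: 9)
  step 14: ref 1 -> FAULT, evict 3, frames=[5,1] (faults so far: 10)
  FIFO total faults: 10
--- LRU ---
  step 0: ref 5 -> FAULT, frames=[5,-] (faults so far: 1)
  step 1: ref 5 -> HIT, frames=[5,-] (faults so far: 1)
  step 2: ref 3 -> FAULT, frames=[5,3] (faults so far: 2)
  step 3: ref 3 -> HIT, frames=[5,3] (faults so far: 2)
  step 4: ref 5 -> HIT, frames=[5,3] (faults so far: 2)
  step 5: ref 2 -> FAULT, evict 3, frames=[5,2] (faults so far: 3)
  step 6: ref 2 -> HIT, frames=[5,2] (faults so far: 3)
  step 7: ref 3 -> FAULT, evict 5, frames=[3,2] (faults so far: 4)
  step 8: ref 5 -> FAULT, evict 2, frames=[3,5] (faults so far: 5)
  step 9: ref 3 -> HIT, frames=[3,5] (faults so far: 5)
  step 10: ref 1 -> FAULT, evict 5, frames=[3,1] (faults so far: 6)
  step 11: ref 2 -> FAULT, evict 3, frames=[2,1] (faults so far: 7)
  step 12: ref 3 -> FAULT, evict 1, frames=[2,3] (faults so far: 8)
  step 13: ref 5 -> FAULT, evict 2, frames=[5,3] (faults so far: 9)
  step 14: ref 1 -> FAULT, evict 3, frames=[5,1] (faults so far: 10)
  LRU total faults: 10
--- Optimal ---
  step 0: ref 5 -> FAULT, frames=[5,-] (faults so far: 1)
  step 1: ref 5 -> HIT, frames=[5,-] (faults so far: 1)
  step 2: ref 3 -> FAULT, frames=[5,3] (faults so far: 2)
  step 3: ref 3 -> HIT, frames=[5,3] (faults so far: 2)
  step 4: ref 5 -> HIT, frames=[5,3] (faults so far: 2)
  step 5: ref 2 -> FAULT, evict 5, frames=[2,3] (faults so far: 3)
  step 6: ref 2 -> HIT, frames=[2,3] (faults so far: 3)
  step 7: ref 3 -> HIT, frames=[2,3] (faults so far: 3)
  step 8: ref 5 -> FAULT, evict 2, frames=[5,3] (faults so far: 4)
  step 9: ref 3 -> HIT, frames=[5,3] (faults so far: 4)
  step 10: ref 1 -> FAULT, evict 5, frames=[1,3] (faults so far: 5)
  step 11: ref 2 -> FAULT, evict 1, frames=[2,3] (faults so far: 6)
  step 12: ref 3 -> HIT, frames=[2,3] (faults so far: 6)
  step 13: ref 5 -> FAULT, evict 2, frames=[5,3] (faults so far: 7)
  step 14: ref 1 -> FAULT, evict 3, frames=[5,1] (faults so far: 8)
  Optimal total faults: 8

Answer: 10 10 8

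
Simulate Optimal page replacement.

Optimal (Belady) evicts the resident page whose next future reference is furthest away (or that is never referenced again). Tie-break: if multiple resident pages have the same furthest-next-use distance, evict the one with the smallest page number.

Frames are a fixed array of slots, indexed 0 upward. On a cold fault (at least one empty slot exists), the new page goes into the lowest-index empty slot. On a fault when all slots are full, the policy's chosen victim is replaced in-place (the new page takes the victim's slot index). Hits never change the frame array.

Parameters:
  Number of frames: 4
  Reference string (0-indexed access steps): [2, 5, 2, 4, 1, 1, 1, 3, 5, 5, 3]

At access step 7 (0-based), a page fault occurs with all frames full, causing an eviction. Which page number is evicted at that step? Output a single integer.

Step 0: ref 2 -> FAULT, frames=[2,-,-,-]
Step 1: ref 5 -> FAULT, frames=[2,5,-,-]
Step 2: ref 2 -> HIT, frames=[2,5,-,-]
Step 3: ref 4 -> FAULT, frames=[2,5,4,-]
Step 4: ref 1 -> FAULT, frames=[2,5,4,1]
Step 5: ref 1 -> HIT, frames=[2,5,4,1]
Step 6: ref 1 -> HIT, frames=[2,5,4,1]
Step 7: ref 3 -> FAULT, evict 1, frames=[2,5,4,3]
At step 7: evicted page 1

Answer: 1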